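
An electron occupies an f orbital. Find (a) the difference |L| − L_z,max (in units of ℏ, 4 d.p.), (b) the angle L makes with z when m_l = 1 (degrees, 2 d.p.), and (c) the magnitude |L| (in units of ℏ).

The letter f corresponds to l = 3.
|L| − L_z,max = (2√3 − 3)ℏ ≈ 0.4641ℏ.
For m_l = 1: cos θ = 1/√12, θ ≈ 73.22°.
|L| = ℏ√(3·4) = 2√3 ℏ ≈ 3.464ℏ.

|L|−L_z,max ≈ 0.4641ℏ; θ(m_l=1) ≈ 73.22°; |L| = 2√3 ℏ ≈ 3.464ℏ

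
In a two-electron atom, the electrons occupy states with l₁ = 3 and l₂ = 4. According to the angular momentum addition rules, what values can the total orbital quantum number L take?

Angular momentum addition gives L = |l₁ − l₂|, …, l₁ + l₂.
So L can be 1, 2, 3, 4, 5, 6, 7.

L = 1, 2, 3, 4, 5, 6, 7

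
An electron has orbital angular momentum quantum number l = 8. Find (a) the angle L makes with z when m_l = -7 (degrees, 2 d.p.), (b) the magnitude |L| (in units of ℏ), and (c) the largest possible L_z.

For m_l = -7: cos θ = -7/√72, θ ≈ 145.58°.
|L| = ℏ√(8·9) = 6√2 ℏ ≈ 8.485ℏ.
L_z,max = lℏ = 8ℏ.

θ(m_l=-7) ≈ 145.58°; |L| = 6√2 ℏ ≈ 8.485ℏ; L_z,max = 8ℏ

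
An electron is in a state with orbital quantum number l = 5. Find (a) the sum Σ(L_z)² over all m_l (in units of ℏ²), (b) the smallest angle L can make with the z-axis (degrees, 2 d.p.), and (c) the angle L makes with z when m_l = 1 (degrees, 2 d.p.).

Σ(L_z)² = 110 ℏ²; θ_min ≈ 24.09°; θ(m_l=1) ≈ 79.48°

Σ m_l² = 110, so Σ(L_z)² = 110 ℏ².
cos θ_min = 5/√30, so θ_min ≈ 24.09°.
For m_l = 1: cos θ = 1/√30, θ ≈ 79.48°.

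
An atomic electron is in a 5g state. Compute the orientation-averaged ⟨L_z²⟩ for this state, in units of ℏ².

⟨L_z²⟩ = 6.667 ℏ²

5g means n = 5, l = 4.
The allowed m_l values are -4, -3, -2, -1, 0, 1, 2, 3, 4.
Average of L_z² over 9 states: 60/9 ℏ² = 6.667 ℏ².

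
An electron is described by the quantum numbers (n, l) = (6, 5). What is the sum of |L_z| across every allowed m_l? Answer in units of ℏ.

The allowed m_l values are -5, -4, -3, -2, -1, 0, 1, 2, 3, 4, 5.
Σ|m_l| = l(l+1) = 30.

Σ|L_z| = 30 ℏ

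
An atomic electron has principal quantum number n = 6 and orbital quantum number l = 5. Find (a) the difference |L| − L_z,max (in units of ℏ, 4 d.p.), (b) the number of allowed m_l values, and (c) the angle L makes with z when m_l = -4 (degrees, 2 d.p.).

|L|−L_z,max ≈ 0.4772ℏ; 11 values; θ(m_l=-4) ≈ 136.91°

|L| − L_z,max = (√30 − 5)ℏ ≈ 0.4772ℏ.
There are 2l+1 = 11 values of m_l.
For m_l = -4: cos θ = -4/√30, θ ≈ 136.91°.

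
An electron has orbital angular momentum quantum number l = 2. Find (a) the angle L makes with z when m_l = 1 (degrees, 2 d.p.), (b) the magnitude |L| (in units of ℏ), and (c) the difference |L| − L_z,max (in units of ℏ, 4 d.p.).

For m_l = 1: cos θ = 1/√6, θ ≈ 65.91°.
|L| = ℏ√(2·3) = √6 ℏ ≈ 2.449ℏ.
|L| − L_z,max = (√6 − 2)ℏ ≈ 0.4495ℏ.

θ(m_l=1) ≈ 65.91°; |L| = √6 ℏ ≈ 2.449ℏ; |L|−L_z,max ≈ 0.4495ℏ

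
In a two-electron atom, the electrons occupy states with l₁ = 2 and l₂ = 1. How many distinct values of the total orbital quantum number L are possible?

3

The total orbital quantum number L ranges from |l₁ − l₂| to l₁ + l₂ in integer steps.
So L can be 1, 2, 3.
That is 3 values.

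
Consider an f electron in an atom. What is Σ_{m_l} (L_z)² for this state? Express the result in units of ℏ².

Σ(L_z)² = 28 ℏ²

The letter f corresponds to l = 3.
m_l ∈ {-3, -2, -1, 0, 1, 2, 3}.
Σ m_l² = 2·(1 + 4 + 9) = 28.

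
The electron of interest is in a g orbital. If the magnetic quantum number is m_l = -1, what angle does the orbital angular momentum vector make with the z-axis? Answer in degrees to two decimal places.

θ ≈ 102.92°

A g state has l = 4.
|L|² = l(l+1)ℏ² = 20ℏ², so |L| = 2√5 ℏ.
L_z = m_l ℏ = −1ℏ.
cos θ = L_z/|L| = -1/√20, so θ ≈ 102.92°.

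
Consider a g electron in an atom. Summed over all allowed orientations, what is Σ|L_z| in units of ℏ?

The letter g corresponds to l = 4.
The allowed m_l values are -4, -3, -2, -1, 0, 1, 2, 3, 4.
Σ|m_l| = l(l+1) = 20.

Σ|L_z| = 20 ℏ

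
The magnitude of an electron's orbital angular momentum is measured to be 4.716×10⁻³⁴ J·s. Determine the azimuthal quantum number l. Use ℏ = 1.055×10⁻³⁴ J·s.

l = 4

|L|/ℏ = (4.716×10⁻³⁴)/(1.055×10⁻³⁴) ≈ 4.470.
Set l(l+1) = 19.98; the integer solution is l = 4.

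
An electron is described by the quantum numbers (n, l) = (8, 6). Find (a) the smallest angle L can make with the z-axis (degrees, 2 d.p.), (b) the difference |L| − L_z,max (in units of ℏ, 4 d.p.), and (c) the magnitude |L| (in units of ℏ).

cos θ_min = 6/√42, so θ_min ≈ 22.21°.
|L| − L_z,max = (√42 − 6)ℏ ≈ 0.4807ℏ.
|L| = ℏ√(6·7) = √42 ℏ ≈ 6.481ℏ.

θ_min ≈ 22.21°; |L|−L_z,max ≈ 0.4807ℏ; |L| = √42 ℏ ≈ 6.481ℏ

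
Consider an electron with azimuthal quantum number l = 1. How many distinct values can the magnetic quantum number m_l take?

3

The number of m_l values is 2l + 1 = 2·1 + 1 = 3.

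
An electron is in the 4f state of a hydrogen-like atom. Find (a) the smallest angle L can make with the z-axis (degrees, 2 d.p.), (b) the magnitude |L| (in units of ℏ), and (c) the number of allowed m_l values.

4f means n = 4, l = 3.
cos θ_min = 3/√12, so θ_min ≈ 30.00°.
|L| = ℏ√(3·4) = 2√3 ℏ ≈ 3.464ℏ.
There are 2l+1 = 7 values of m_l.

θ_min ≈ 30.00°; |L| = 2√3 ℏ ≈ 3.464ℏ; 7 values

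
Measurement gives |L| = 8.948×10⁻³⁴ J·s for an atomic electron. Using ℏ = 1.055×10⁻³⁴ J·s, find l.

Dividing by ℏ: |L|/ℏ ≈ 8.482.
Set l(l+1) = 71.94; the integer solution is l = 8.

l = 8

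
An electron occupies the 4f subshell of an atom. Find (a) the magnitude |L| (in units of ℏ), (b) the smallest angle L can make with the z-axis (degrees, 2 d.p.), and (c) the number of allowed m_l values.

4f means n = 4, l = 3.
|L| = ℏ√(3·4) = 2√3 ℏ ≈ 3.464ℏ.
cos θ_min = 3/√12, so θ_min ≈ 30.00°.
There are 2l+1 = 7 values of m_l.

|L| = 2√3 ℏ ≈ 3.464ℏ; θ_min ≈ 30.00°; 7 values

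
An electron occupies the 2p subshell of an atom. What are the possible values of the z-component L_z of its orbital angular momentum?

For 2p, l = 1.
L_z = m_l ℏ with m_l ranging from −l to +l in integer steps.
For l = 1: m_l ∈ {-1, 0, 1}.

L_z ∈ {−ℏ, 0, ℏ}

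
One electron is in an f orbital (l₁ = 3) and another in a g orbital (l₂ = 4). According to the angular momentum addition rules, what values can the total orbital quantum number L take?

L = 1, 2, 3, 4, 5, 6, 7

Angular momentum addition gives L = |l₁ − l₂|, …, l₁ + l₂.
Allowed values: L = 1, 2, 3, 4, 5, 6, 7.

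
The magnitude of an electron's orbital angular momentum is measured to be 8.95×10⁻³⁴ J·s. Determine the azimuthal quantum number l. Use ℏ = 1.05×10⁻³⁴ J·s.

|L|/ℏ = (8.95×10⁻³⁴)/(1.05×10⁻³⁴) ≈ 8.524.
Set l(l+1) = 72.66; the integer solution is l = 8.

l = 8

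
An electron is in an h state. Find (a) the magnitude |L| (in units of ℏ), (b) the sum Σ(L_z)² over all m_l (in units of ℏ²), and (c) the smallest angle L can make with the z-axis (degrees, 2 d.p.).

For an h orbital, l = 5.
|L| = ℏ√(5·6) = √30 ℏ ≈ 5.477ℏ.
Σ m_l² = 110, so Σ(L_z)² = 110 ℏ².
cos θ_min = 5/√30, so θ_min ≈ 24.09°.

|L| = √30 ℏ ≈ 5.477ℏ; Σ(L_z)² = 110 ℏ²; θ_min ≈ 24.09°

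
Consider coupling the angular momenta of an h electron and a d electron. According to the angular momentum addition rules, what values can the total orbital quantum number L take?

By the triangle rule, |l₁ − l₂| ≤ L ≤ l₁ + l₂.
L ∈ {3, 4, 5, 6, 7}.

L = 3, 4, 5, 6, 7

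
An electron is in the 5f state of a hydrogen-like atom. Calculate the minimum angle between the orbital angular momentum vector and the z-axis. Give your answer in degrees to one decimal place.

θ_min ≈ 30.0°

5f means n = 5, l = 3.
|L| = ℏ√(l(l+1)) = 2√3 ℏ.
The smallest angle corresponds to the largest L_z, i.e. m_l = l = 3, giving L_z = 3ℏ.
cos θ_min = 3/√12, so θ_min ≈ 30.0°.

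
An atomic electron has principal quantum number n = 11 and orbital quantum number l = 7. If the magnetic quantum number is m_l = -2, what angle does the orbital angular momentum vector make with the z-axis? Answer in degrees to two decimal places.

θ ≈ 105.50°

|L| = ℏ√(l(l+1)) = 2√14 ℏ.
L_z = m_l ℏ = −2ℏ.
cos θ = L_z/|L| = -2/√56, so θ ≈ 105.50°.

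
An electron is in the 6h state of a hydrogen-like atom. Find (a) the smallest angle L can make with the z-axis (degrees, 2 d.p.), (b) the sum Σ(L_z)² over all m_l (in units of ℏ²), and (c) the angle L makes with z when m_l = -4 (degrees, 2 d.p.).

θ_min ≈ 24.09°; Σ(L_z)² = 110 ℏ²; θ(m_l=-4) ≈ 136.91°

6h means n = 6, l = 5.
cos θ_min = 5/√30, so θ_min ≈ 24.09°.
Σ m_l² = 110, so Σ(L_z)² = 110 ℏ².
For m_l = -4: cos θ = -4/√30, θ ≈ 136.91°.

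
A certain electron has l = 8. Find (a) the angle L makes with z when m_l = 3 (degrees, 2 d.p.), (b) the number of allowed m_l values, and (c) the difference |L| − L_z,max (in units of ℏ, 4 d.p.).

For m_l = 3: cos θ = 3/√72, θ ≈ 69.30°.
There are 2l+1 = 17 values of m_l.
|L| − L_z,max = (6√2 − 8)ℏ ≈ 0.4853ℏ.

θ(m_l=3) ≈ 69.30°; 17 values; |L|−L_z,max ≈ 0.4853ℏ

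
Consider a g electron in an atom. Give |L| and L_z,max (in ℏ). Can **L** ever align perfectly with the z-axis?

A g state has l = 4.
|L| = 2√5 ℏ ≈ 4.4721ℏ, while L_z,max = lℏ = 4ℏ.
Since |L| > L_z,max, the vector can never point exactly along z; the closest it comes is θ_min = arccos(4/√20) ≈ 26.6°.

No: L_z,max = 4ℏ < |L| = 2√5 ℏ ≈ 4.472ℏ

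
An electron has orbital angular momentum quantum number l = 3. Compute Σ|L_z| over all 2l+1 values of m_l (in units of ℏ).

Σ|L_z| = 12 ℏ

m_l ∈ {-3, -2, -1, 0, 1, 2, 3}.
Σ|m_l| = 2(1+2+…+3) = 12.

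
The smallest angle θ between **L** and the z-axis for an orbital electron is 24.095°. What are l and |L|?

At minimum angle, m_l = l, so cos θ = l/√(l(l+1)); cos²θ = l/(l+1) = 0.8333.
Solving: l = 5.
Then |L| = ℏ√(5·6) = √30 ℏ.

l = 5, |L| = √30 ℏ ≈ 5.477ℏ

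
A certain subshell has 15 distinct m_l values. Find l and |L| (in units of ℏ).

l = 7, |L| = 2√14 ℏ ≈ 7.483ℏ

Since there are 2l+1 = 15 values of m_l, l = 7.
|L| = ℏ√(l(l+1)) = ℏ√(7·8) = 2√14 ℏ.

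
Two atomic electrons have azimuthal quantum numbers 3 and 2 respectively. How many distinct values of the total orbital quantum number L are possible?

5

By the triangle rule, |l₁ − l₂| ≤ L ≤ l₁ + l₂.
Allowed values: L = 1, 2, 3, 4, 5.
That is 5 values.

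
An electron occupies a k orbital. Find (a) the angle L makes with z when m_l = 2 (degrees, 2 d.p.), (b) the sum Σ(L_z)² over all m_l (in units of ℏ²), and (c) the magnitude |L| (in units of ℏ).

θ(m_l=2) ≈ 74.50°; Σ(L_z)² = 280 ℏ²; |L| = 2√14 ℏ ≈ 7.483ℏ

The letter k corresponds to l = 7.
For m_l = 2: cos θ = 2/√56, θ ≈ 74.50°.
Σ m_l² = 280, so Σ(L_z)² = 280 ℏ².
|L| = ℏ√(7·8) = 2√14 ℏ ≈ 7.483ℏ.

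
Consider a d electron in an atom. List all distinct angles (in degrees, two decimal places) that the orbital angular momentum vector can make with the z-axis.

θ ∈ {35.26°, 65.91°, 90.00°, 114.09°, 144.74°}

For a d orbital, l = 2.
|L| = ℏ√(l(l+1)) = √6 ℏ.
cos θ = m_l/√6 for each m_l ∈ {-2, -1, 0, 1, 2}.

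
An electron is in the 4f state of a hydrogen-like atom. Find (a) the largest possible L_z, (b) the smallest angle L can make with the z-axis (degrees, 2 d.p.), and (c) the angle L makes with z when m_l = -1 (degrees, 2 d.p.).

L_z,max = 3ℏ; θ_min ≈ 30.00°; θ(m_l=-1) ≈ 106.78°

The 4f subshell has l = 3.
L_z,max = lℏ = 3ℏ.
cos θ_min = 3/√12, so θ_min ≈ 30.00°.
For m_l = -1: cos θ = -1/√12, θ ≈ 106.78°.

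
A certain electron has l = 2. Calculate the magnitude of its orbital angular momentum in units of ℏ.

|L| = ℏ√(l(l+1)) = ℏ√(2·3) = √6 ℏ

|L| = √6 ℏ ≈ 2.449ℏ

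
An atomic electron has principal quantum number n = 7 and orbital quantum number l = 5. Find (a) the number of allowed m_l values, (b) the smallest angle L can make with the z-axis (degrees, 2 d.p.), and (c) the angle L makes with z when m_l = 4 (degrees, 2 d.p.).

11 values; θ_min ≈ 24.09°; θ(m_l=4) ≈ 43.09°

There are 2l+1 = 11 values of m_l.
cos θ_min = 5/√30, so θ_min ≈ 24.09°.
For m_l = 4: cos θ = 4/√30, θ ≈ 43.09°.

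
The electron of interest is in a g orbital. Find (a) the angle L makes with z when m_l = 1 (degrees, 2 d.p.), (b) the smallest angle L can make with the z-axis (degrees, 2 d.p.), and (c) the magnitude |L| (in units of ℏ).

θ(m_l=1) ≈ 77.08°; θ_min ≈ 26.57°; |L| = 2√5 ℏ ≈ 4.472ℏ

A g state has l = 4.
For m_l = 1: cos θ = 1/√20, θ ≈ 77.08°.
cos θ_min = 4/√20, so θ_min ≈ 26.57°.
|L| = ℏ√(4·5) = 2√5 ℏ ≈ 4.472ℏ.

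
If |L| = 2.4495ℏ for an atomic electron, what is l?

Since |L|² = l(l+1)ℏ², l(l+1) = 6.
l² + l − 6 = 0 ⇒ l = 2.

l = 2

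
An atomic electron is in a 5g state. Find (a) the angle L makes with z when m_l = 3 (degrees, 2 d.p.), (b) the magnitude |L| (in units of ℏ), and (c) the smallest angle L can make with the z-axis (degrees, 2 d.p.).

5g means n = 5, l = 4.
For m_l = 3: cos θ = 3/√20, θ ≈ 47.87°.
|L| = ℏ√(4·5) = 2√5 ℏ ≈ 4.472ℏ.
cos θ_min = 4/√20, so θ_min ≈ 26.57°.

θ(m_l=3) ≈ 47.87°; |L| = 2√5 ℏ ≈ 4.472ℏ; θ_min ≈ 26.57°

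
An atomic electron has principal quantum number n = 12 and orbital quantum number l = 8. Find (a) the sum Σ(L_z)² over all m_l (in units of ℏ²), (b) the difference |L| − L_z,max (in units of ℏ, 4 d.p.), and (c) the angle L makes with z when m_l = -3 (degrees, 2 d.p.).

Σ m_l² = 408, so Σ(L_z)² = 408 ℏ².
|L| − L_z,max = (6√2 − 8)ℏ ≈ 0.4853ℏ.
For m_l = -3: cos θ = -3/√72, θ ≈ 110.70°.

Σ(L_z)² = 408 ℏ²; |L|−L_z,max ≈ 0.4853ℏ; θ(m_l=-3) ≈ 110.70°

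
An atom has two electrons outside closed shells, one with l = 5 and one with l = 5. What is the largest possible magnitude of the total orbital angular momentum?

|L_tot|_max = √110 ℏ ≈ 10.488ℏ

Angular momentum addition gives L = |l₁ − l₂|, …, l₁ + l₂.
L ∈ {0, 1, 2, 3, 4, 5, 6, 7, 8, 9, 10}.
The largest magnitude corresponds to L = 10: |L_tot| = ℏ√(10·11) = √110 ℏ.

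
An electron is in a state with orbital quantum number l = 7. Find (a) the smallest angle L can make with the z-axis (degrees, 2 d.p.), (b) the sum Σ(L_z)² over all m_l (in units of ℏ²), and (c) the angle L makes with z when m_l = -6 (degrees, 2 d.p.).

cos θ_min = 7/√56, so θ_min ≈ 20.70°.
Σ m_l² = 280, so Σ(L_z)² = 280 ℏ².
For m_l = -6: cos θ = -6/√56, θ ≈ 143.30°.

θ_min ≈ 20.70°; Σ(L_z)² = 280 ℏ²; θ(m_l=-6) ≈ 143.30°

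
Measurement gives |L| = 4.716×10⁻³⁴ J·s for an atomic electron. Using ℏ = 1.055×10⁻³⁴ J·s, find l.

Dividing by ℏ: |L|/ℏ ≈ 4.470.
l(l+1) ≈ 4.470² ≈ 19.98, so l = 4.

l = 4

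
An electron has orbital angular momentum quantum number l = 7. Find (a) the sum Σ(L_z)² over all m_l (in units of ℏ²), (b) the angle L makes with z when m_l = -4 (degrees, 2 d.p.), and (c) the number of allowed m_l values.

Σ m_l² = 280, so Σ(L_z)² = 280 ℏ².
For m_l = -4: cos θ = -4/√56, θ ≈ 122.31°.
There are 2l+1 = 15 values of m_l.

Σ(L_z)² = 280 ℏ²; θ(m_l=-4) ≈ 122.31°; 15 values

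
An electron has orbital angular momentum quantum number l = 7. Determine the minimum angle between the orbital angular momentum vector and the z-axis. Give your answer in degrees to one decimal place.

θ_min ≈ 20.7°

|L|² = l(l+1)ℏ² = 56ℏ², so |L| = 2√14 ℏ.
The smallest angle corresponds to the largest L_z, i.e. m_l = l = 7, giving L_z = 7ℏ.
cos θ_min = 7/√56, so θ_min ≈ 20.7°.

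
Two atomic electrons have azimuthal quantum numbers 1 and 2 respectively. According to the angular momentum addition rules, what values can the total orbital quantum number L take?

L = 1, 2, 3

The total orbital quantum number L ranges from |l₁ − l₂| to l₁ + l₂ in integer steps.
So L can be 1, 2, 3.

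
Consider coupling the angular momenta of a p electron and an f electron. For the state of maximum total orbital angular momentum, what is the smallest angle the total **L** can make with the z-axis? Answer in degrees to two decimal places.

L runs from |1 − 3| = 2 to 1 + 3 = 4.
So L can be 2, 3, 4.
The maximum is L = 4, with |L_tot| = ℏ√(4·5) = 2√5 ℏ.
The minimum angle with z is arccos(4/√20) ≈ 26.57°.

θ_min ≈ 26.57°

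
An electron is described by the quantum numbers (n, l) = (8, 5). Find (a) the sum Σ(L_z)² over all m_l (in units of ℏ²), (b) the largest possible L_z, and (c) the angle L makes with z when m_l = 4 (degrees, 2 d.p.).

Σ m_l² = 110, so Σ(L_z)² = 110 ℏ².
L_z,max = lℏ = 5ℏ.
For m_l = 4: cos θ = 4/√30, θ ≈ 43.09°.

Σ(L_z)² = 110 ℏ²; L_z,max = 5ℏ; θ(m_l=4) ≈ 43.09°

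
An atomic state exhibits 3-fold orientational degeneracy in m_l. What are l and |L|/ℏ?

2l + 1 = 3 ⇒ l = 1.
|L| = ℏ√(l(l+1)) = ℏ√(1·2) = √2 ℏ.

l = 1, |L| = √2 ℏ ≈ 1.414ℏ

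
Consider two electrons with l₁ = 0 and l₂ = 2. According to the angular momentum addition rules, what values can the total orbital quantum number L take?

L runs from |0 − 2| = 2 to 0 + 2 = 2.
Allowed values: L = 2.

L = 2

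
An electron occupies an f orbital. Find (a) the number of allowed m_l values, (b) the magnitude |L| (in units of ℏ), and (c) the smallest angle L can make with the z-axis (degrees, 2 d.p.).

7 values; |L| = 2√3 ℏ ≈ 3.464ℏ; θ_min ≈ 30.00°

The letter f corresponds to l = 3.
There are 2l+1 = 7 values of m_l.
|L| = ℏ√(3·4) = 2√3 ℏ ≈ 3.464ℏ.
cos θ_min = 3/√12, so θ_min ≈ 30.00°.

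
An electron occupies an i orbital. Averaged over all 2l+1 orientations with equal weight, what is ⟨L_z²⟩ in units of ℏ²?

The letter i corresponds to l = 6.
m_l ∈ {-6, -5, -4, -3, -2, -1, 0, 1, 2, 3, 4, 5, 6}.
⟨L_z²⟩ = ℏ²·(Σ m_l²)/(2l+1) = ℏ²·182/13 = 14ℏ².

⟨L_z²⟩ = 14 ℏ²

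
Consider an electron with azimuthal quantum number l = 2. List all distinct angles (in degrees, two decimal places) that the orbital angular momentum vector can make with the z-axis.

θ ∈ {35.26°, 65.91°, 90.00°, 114.09°, 144.74°}

|L| = √(l(l+1)) ℏ = √6 ℏ.
cos θ = m_l/√6 for each m_l ∈ {-2, -1, 0, 1, 2}.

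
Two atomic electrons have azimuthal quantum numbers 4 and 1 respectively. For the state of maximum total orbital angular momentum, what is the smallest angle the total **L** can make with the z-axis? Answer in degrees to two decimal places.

θ_min ≈ 24.09°

The total orbital quantum number L ranges from |l₁ − l₂| to l₁ + l₂ in integer steps.
Allowed values: L = 3, 4, 5.
The maximum is L = 5, with |L_tot| = ℏ√(5·6) = √30 ℏ.
The minimum angle with z is arccos(5/√30) ≈ 24.09°.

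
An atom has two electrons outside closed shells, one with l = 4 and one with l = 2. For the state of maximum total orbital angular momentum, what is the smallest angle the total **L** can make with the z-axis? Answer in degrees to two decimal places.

Angular momentum addition gives L = |l₁ − l₂|, …, l₁ + l₂.
Allowed values: L = 2, 3, 4, 5, 6.
The maximum is L = 6, with |L_tot| = ℏ√(6·7) = √42 ℏ.
The minimum angle with z is arccos(6/√42) ≈ 22.21°.

θ_min ≈ 22.21°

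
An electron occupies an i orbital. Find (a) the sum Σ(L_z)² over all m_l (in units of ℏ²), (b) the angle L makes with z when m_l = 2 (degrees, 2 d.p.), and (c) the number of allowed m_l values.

Σ(L_z)² = 182 ℏ²; θ(m_l=2) ≈ 72.02°; 13 values

An i state has l = 6.
Σ m_l² = 182, so Σ(L_z)² = 182 ℏ².
For m_l = 2: cos θ = 2/√42, θ ≈ 72.02°.
There are 2l+1 = 13 values of m_l.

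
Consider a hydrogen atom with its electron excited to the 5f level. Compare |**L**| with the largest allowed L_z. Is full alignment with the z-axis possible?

The 5f level has l = 3.
|L| = 2√3 ℏ ≈ 3.4641ℏ, while L_z,max = lℏ = 3ℏ.
Since |L| > L_z,max, the vector can never point exactly along z; the closest it comes is θ_min = arccos(3/√12) ≈ 30.0°.

No: L_z,max = 3ℏ < |L| = 2√3 ℏ ≈ 3.464ℏ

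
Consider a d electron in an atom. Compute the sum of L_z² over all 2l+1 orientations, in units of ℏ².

Σ(L_z)² = 10 ℏ²

A d state has l = 2.
The allowed m_l values are -2, -1, 0, 1, 2.
Summing m² from −2 to 2: Σ m_l² = 10.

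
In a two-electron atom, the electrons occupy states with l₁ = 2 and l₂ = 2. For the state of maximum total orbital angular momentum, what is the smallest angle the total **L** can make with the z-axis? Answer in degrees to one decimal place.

θ_min ≈ 26.6°

The total orbital quantum number L ranges from |l₁ − l₂| to l₁ + l₂ in integer steps.
Allowed values: L = 0, 1, 2, 3, 4.
The maximum is L = 4, with |L_tot| = ℏ√(4·5) = 2√5 ℏ.
The minimum angle with z is arccos(4/√20) ≈ 26.6°.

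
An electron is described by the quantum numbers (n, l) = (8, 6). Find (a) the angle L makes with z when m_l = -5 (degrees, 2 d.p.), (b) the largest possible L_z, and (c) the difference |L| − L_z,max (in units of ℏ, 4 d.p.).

For m_l = -5: cos θ = -5/√42, θ ≈ 140.49°.
L_z,max = lℏ = 6ℏ.
|L| − L_z,max = (√42 − 6)ℏ ≈ 0.4807ℏ.

θ(m_l=-5) ≈ 140.49°; L_z,max = 6ℏ; |L|−L_z,max ≈ 0.4807ℏ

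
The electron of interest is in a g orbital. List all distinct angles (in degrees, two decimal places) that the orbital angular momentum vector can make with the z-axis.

θ ∈ {26.57°, 47.87°, 63.43°, 77.08°, 90.00°, 102.92°, 116.57°, 132.13°, 153.43°}

A g state has l = 4.
|L|² = l(l+1)ℏ² = 20ℏ², so |L| = 2√5 ℏ.
cos θ = m_l/√20 for each m_l ∈ {-4, -3, -2, -1, 0, 1, 2, 3, 4}.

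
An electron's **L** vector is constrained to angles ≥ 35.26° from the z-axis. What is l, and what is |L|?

At minimum angle, m_l = l, so cos θ = l/√(l(l+1)); cos²θ = l/(l+1) = 0.6667.
Solving: l = 2.
Then |L| = ℏ√(2·3) = √6 ℏ.

l = 2, |L| = √6 ℏ ≈ 2.449ℏ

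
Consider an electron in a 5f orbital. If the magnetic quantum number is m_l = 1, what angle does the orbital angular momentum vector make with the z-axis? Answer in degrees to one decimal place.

5f means n = 5, l = 3.
|L|² = l(l+1)ℏ² = 12ℏ², so |L| = 2√3 ℏ.
L_z = m_l ℏ = 1ℏ.
cos θ = L_z/|L| = 1/√12, so θ ≈ 73.2°.

θ ≈ 73.2°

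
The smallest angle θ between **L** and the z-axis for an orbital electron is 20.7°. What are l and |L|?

l = 7, |L| = 2√14 ℏ ≈ 7.483ℏ

At minimum angle, m_l = l, so cos θ = l/√(l(l+1)); cos²θ = l/(l+1) = 0.8751.
l = cos²θ/sin²θ ≈ 7.
Then |L| = ℏ√(7·8) = 2√14 ℏ.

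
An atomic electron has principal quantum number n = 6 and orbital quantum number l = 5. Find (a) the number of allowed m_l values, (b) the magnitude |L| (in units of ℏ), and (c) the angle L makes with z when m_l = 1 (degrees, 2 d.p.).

There are 2l+1 = 11 values of m_l.
|L| = ℏ√(5·6) = √30 ℏ ≈ 5.477ℏ.
For m_l = 1: cos θ = 1/√30, θ ≈ 79.48°.

11 values; |L| = √30 ℏ ≈ 5.477ℏ; θ(m_l=1) ≈ 79.48°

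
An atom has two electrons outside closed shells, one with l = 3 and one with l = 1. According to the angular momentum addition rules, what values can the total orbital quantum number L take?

L = 2, 3, 4

Angular momentum addition gives L = |l₁ − l₂|, …, l₁ + l₂.
L ∈ {2, 3, 4}.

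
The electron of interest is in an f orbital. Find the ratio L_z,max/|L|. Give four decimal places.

An f state has l = 3.
|L| = 2√3 ℏ ≈ 3.4641ℏ, while L_z,max = lℏ = 3ℏ.
L_z,max/|L| = 3/√12 = 0.8660.

L_z,max/|L| = 0.8660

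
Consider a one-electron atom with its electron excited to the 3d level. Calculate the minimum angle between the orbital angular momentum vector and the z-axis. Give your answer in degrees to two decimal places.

θ_min ≈ 35.26°

The 3d level has l = 2.
|L|² = l(l+1)ℏ² = 6ℏ², so |L| = √6 ℏ.
The smallest angle corresponds to the largest L_z, i.e. m_l = l = 2, giving L_z = 2ℏ.
cos θ_min = 2/√6, so θ_min ≈ 35.26°.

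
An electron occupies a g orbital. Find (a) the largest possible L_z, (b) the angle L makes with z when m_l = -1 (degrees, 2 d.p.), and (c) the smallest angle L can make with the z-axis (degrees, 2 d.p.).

G corresponds to l = 4.
L_z,max = lℏ = 4ℏ.
For m_l = -1: cos θ = -1/√20, θ ≈ 102.92°.
cos θ_min = 4/√20, so θ_min ≈ 26.57°.

L_z,max = 4ℏ; θ(m_l=-1) ≈ 102.92°; θ_min ≈ 26.57°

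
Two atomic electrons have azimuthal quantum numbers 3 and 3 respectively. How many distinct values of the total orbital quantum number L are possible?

L runs from |3 − 3| = 0 to 3 + 3 = 6.
L ∈ {0, 1, 2, 3, 4, 5, 6}.
That is 7 values.

7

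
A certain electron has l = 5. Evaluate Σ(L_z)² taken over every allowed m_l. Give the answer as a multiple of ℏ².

m_l runs from −5 to 5, i.e. {-5, -4, -3, -2, -1, 0, 1, 2, 3, 4, 5}.
Summing m² from −5 to 5: Σ m_l² = 110.

Σ(L_z)² = 110 ℏ²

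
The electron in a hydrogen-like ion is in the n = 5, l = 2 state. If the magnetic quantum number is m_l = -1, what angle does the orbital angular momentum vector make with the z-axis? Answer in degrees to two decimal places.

θ ≈ 114.09°

|L| = √(l(l+1)) ℏ = √6 ℏ.
L_z = m_l ℏ = −1ℏ.
cos θ = L_z/|L| = -1/√6, so θ ≈ 114.09°.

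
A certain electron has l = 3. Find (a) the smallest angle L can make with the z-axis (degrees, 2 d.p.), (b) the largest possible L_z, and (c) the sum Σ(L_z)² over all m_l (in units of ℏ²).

cos θ_min = 3/√12, so θ_min ≈ 30.00°.
L_z,max = lℏ = 3ℏ.
Σ m_l² = 28, so Σ(L_z)² = 28 ℏ².

θ_min ≈ 30.00°; L_z,max = 3ℏ; Σ(L_z)² = 28 ℏ²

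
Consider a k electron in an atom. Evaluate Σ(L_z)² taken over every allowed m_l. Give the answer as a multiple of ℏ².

K corresponds to l = 7.
The allowed m_l values are -7, -6, -5, -4, -3, -2, -1, 0, 1, 2, 3, 4, 5, 6, 7.
Σ m_l² = l(l+1)(2l+1)/3 = 7·8·15/3 = 280.

Σ(L_z)² = 280 ℏ²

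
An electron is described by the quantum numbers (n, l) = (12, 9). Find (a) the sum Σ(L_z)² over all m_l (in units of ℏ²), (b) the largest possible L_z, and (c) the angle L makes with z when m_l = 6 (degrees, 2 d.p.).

Σ(L_z)² = 570 ℏ²; L_z,max = 9ℏ; θ(m_l=6) ≈ 50.77°

Σ m_l² = 570, so Σ(L_z)² = 570 ℏ².
L_z,max = lℏ = 9ℏ.
For m_l = 6: cos θ = 6/√90, θ ≈ 50.77°.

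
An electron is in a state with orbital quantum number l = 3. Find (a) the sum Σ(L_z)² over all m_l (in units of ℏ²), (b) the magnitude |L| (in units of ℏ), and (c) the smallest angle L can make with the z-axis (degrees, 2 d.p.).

Σ m_l² = 28, so Σ(L_z)² = 28 ℏ².
|L| = ℏ√(3·4) = 2√3 ℏ ≈ 3.464ℏ.
cos θ_min = 3/√12, so θ_min ≈ 30.00°.

Σ(L_z)² = 28 ℏ²; |L| = 2√3 ℏ ≈ 3.464ℏ; θ_min ≈ 30.00°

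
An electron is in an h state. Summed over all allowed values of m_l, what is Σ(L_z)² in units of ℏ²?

H corresponds to l = 5.
The allowed m_l values are -5, -4, -3, -2, -1, 0, 1, 2, 3, 4, 5.
Summing m² from −5 to 5: Σ m_l² = 110.

Σ(L_z)² = 110 ℏ²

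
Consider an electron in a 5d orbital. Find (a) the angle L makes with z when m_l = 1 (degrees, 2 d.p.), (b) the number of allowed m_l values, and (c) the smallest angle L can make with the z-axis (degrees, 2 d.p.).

θ(m_l=1) ≈ 65.91°; 5 values; θ_min ≈ 35.26°

For 5d, l = 2.
For m_l = 1: cos θ = 1/√6, θ ≈ 65.91°.
There are 2l+1 = 5 values of m_l.
cos θ_min = 2/√6, so θ_min ≈ 35.26°.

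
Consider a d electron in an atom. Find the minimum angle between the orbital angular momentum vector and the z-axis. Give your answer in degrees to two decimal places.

The letter d corresponds to l = 2.
|L| = √(l(l+1)) ℏ = √6 ℏ.
The smallest angle corresponds to the largest L_z, i.e. m_l = l = 2, giving L_z = 2ℏ.
cos θ_min = 2/√6, so θ_min ≈ 35.26°.

θ_min ≈ 35.26°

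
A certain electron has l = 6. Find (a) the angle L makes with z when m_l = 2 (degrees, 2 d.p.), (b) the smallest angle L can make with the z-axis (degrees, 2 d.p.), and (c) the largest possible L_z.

θ(m_l=2) ≈ 72.02°; θ_min ≈ 22.21°; L_z,max = 6ℏ

For m_l = 2: cos θ = 2/√42, θ ≈ 72.02°.
cos θ_min = 6/√42, so θ_min ≈ 22.21°.
L_z,max = lℏ = 6ℏ.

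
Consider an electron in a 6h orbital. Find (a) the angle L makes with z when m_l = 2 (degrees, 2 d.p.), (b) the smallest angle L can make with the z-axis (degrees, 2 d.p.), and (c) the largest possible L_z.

θ(m_l=2) ≈ 68.58°; θ_min ≈ 24.09°; L_z,max = 5ℏ

For 6h, l = 5.
For m_l = 2: cos θ = 2/√30, θ ≈ 68.58°.
cos θ_min = 5/√30, so θ_min ≈ 24.09°.
L_z,max = lℏ = 5ℏ.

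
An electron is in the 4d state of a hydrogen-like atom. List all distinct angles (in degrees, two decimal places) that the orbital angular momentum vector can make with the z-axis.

θ ∈ {35.26°, 65.91°, 90.00°, 114.09°, 144.74°}

4d means n = 4, l = 2.
|L| = ℏ√(l(l+1)) = √6 ℏ.
cos θ = m_l/√6 for each m_l ∈ {-2, -1, 0, 1, 2}.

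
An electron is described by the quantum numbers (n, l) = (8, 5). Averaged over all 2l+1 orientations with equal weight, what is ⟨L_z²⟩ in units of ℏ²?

⟨L_z²⟩ = 10 ℏ²

The allowed m_l values are -5, -4, -3, -2, -1, 0, 1, 2, 3, 4, 5.
⟨L_z²⟩ = ℏ²·l(l+1)/3 = 10ℏ².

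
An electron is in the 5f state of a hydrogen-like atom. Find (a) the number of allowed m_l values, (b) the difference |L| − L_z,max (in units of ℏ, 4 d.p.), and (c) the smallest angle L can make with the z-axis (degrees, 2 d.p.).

The 5f subshell has l = 3.
There are 2l+1 = 7 values of m_l.
|L| − L_z,max = (2√3 − 3)ℏ ≈ 0.4641ℏ.
cos θ_min = 3/√12, so θ_min ≈ 30.00°.

7 values; |L|−L_z,max ≈ 0.4641ℏ; θ_min ≈ 30.00°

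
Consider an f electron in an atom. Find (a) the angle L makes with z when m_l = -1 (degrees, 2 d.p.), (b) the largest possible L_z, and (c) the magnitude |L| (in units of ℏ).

θ(m_l=-1) ≈ 106.78°; L_z,max = 3ℏ; |L| = 2√3 ℏ ≈ 3.464ℏ

F corresponds to l = 3.
For m_l = -1: cos θ = -1/√12, θ ≈ 106.78°.
L_z,max = lℏ = 3ℏ.
|L| = ℏ√(3·4) = 2√3 ℏ ≈ 3.464ℏ.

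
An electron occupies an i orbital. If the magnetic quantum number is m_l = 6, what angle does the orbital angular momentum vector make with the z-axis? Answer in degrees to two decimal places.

θ ≈ 22.21°

For an i orbital, l = 6.
|L| = √(l(l+1)) ℏ = √42 ℏ.
L_z = m_l ℏ = 6ℏ.
cos θ = L_z/|L| = 6/√42, so θ ≈ 22.21°.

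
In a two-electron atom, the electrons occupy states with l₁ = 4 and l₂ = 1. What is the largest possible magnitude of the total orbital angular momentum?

|L_tot|_max = √30 ℏ ≈ 5.477ℏ

L runs from |4 − 1| = 3 to 4 + 1 = 5.
Allowed values: L = 3, 4, 5.
The largest magnitude corresponds to L = 5: |L_tot| = ℏ√(5·6) = √30 ℏ.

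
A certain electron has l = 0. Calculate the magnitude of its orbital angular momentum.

|L| = 0

|L| = ℏ√(l(l+1)) = ℏ√0 = 0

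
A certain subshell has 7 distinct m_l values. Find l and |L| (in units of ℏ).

Since there are 2l+1 = 7 values of m_l, l = 3.
|L| = ℏ√(l(l+1)) = ℏ√(3·4) = 2√3 ℏ.

l = 3, |L| = 2√3 ℏ ≈ 3.464ℏ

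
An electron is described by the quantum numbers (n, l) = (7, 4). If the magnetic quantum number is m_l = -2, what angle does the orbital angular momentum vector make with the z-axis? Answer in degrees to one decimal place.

|L|² = l(l+1)ℏ² = 20ℏ², so |L| = 2√5 ℏ.
L_z = m_l ℏ = −2ℏ.
cos θ = L_z/|L| = -2/√20, so θ ≈ 116.6°.

θ ≈ 116.6°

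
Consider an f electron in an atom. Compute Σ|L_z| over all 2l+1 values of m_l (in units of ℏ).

Σ|L_z| = 12 ℏ

An f state has l = 3.
m_l ∈ {-3, -2, -1, 0, 1, 2, 3}.
Σ|m_l| = l(l+1) = 12.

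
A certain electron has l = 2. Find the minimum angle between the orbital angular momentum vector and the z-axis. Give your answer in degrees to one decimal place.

θ_min ≈ 35.3°

|L|² = l(l+1)ℏ² = 6ℏ², so |L| = √6 ℏ.
The smallest angle corresponds to the largest L_z, i.e. m_l = l = 2, giving L_z = 2ℏ.
cos θ_min = 2/√6, so θ_min ≈ 35.3°.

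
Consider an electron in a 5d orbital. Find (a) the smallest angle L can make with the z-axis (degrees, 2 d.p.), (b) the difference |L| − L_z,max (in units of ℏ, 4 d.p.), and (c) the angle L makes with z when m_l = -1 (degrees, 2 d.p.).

θ_min ≈ 35.26°; |L|−L_z,max ≈ 0.4495ℏ; θ(m_l=-1) ≈ 114.09°

5d means n = 5, l = 2.
cos θ_min = 2/√6, so θ_min ≈ 35.26°.
|L| − L_z,max = (√6 − 2)ℏ ≈ 0.4495ℏ.
For m_l = -1: cos θ = -1/√6, θ ≈ 114.09°.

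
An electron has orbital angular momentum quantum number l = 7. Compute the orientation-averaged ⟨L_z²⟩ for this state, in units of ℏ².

⟨L_z²⟩ = 18.67 ℏ²

m_l ∈ {-7, -6, -5, -4, -3, -2, -1, 0, 1, 2, 3, 4, 5, 6, 7}.
⟨L_z²⟩ = ℏ²·l(l+1)/3 = 18.67ℏ².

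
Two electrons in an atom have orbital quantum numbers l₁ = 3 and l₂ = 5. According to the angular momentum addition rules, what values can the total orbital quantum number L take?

Angular momentum addition gives L = |l₁ − l₂|, …, l₁ + l₂.
L ∈ {2, 3, 4, 5, 6, 7, 8}.

L = 2, 3, 4, 5, 6, 7, 8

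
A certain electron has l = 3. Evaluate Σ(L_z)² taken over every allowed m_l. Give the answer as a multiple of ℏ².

Σ(L_z)² = 28 ℏ²

m_l runs from −3 to 3, i.e. {-3, -2, -1, 0, 1, 2, 3}.
Σ m_l² = l(l+1)(2l+1)/3 = 3·4·7/3 = 28.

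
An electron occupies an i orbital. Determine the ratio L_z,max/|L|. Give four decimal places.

An i state has l = 6.
|L| = √42 ℏ ≈ 6.4807ℏ, while L_z,max = lℏ = 6ℏ.
L_z,max/|L| = 6/√42 = 0.9258.

L_z,max/|L| = 0.9258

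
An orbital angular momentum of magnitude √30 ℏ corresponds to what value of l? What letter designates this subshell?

l = 5 (h orbital)

Since |L|² = l(l+1)ℏ², l(l+1) = 30.
Solving: l = 5.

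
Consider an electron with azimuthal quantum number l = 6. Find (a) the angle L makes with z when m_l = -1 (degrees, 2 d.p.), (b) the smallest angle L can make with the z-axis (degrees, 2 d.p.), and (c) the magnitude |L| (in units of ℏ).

θ(m_l=-1) ≈ 98.88°; θ_min ≈ 22.21°; |L| = √42 ℏ ≈ 6.481ℏ

For m_l = -1: cos θ = -1/√42, θ ≈ 98.88°.
cos θ_min = 6/√42, so θ_min ≈ 22.21°.
|L| = ℏ√(6·7) = √42 ℏ ≈ 6.481ℏ.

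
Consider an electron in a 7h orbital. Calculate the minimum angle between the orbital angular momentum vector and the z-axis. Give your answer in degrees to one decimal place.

7h means n = 7, l = 5.
|L|² = l(l+1)ℏ² = 30ℏ², so |L| = √30 ℏ.
The smallest angle corresponds to the largest L_z, i.e. m_l = l = 5, giving L_z = 5ℏ.
cos θ_min = 5/√30, so θ_min ≈ 24.1°.

θ_min ≈ 24.1°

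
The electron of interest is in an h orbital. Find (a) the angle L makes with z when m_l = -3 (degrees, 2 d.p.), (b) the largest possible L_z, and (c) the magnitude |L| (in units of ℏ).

An h state has l = 5.
For m_l = -3: cos θ = -3/√30, θ ≈ 123.21°.
L_z,max = lℏ = 5ℏ.
|L| = ℏ√(5·6) = √30 ℏ ≈ 5.477ℏ.

θ(m_l=-3) ≈ 123.21°; L_z,max = 5ℏ; |L| = √30 ℏ ≈ 5.477ℏ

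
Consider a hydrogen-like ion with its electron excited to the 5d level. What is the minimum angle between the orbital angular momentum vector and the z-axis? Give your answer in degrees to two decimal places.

θ_min ≈ 35.26°

The 5d level has l = 2.
|L| = ℏ√(l(l+1)) = √6 ℏ.
The smallest angle corresponds to the largest L_z, i.e. m_l = l = 2, giving L_z = 2ℏ.
cos θ_min = 2/√6, so θ_min ≈ 35.26°.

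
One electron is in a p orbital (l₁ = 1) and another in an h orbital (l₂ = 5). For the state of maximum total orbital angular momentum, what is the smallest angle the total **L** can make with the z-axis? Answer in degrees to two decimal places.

θ_min ≈ 22.21°

The total orbital quantum number L ranges from |l₁ − l₂| to l₁ + l₂ in integer steps.
So L can be 4, 5, 6.
The maximum is L = 6, with |L_tot| = ℏ√(6·7) = √42 ℏ.
The minimum angle with z is arccos(6/√42) ≈ 22.21°.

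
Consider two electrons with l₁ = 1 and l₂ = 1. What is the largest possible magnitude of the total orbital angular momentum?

|L_tot|_max = √6 ℏ ≈ 2.449ℏ

By the triangle rule, |l₁ − l₂| ≤ L ≤ l₁ + l₂.
L ∈ {0, 1, 2}.
The largest magnitude corresponds to L = 2: |L_tot| = ℏ√(2·3) = √6 ℏ.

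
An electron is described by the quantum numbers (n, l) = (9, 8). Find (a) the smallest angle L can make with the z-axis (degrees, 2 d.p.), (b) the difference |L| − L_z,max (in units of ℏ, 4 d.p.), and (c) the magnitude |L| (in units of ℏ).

cos θ_min = 8/√72, so θ_min ≈ 19.47°.
|L| − L_z,max = (6√2 − 8)ℏ ≈ 0.4853ℏ.
|L| = ℏ√(8·9) = 6√2 ℏ ≈ 8.485ℏ.

θ_min ≈ 19.47°; |L|−L_z,max ≈ 0.4853ℏ; |L| = 6√2 ℏ ≈ 8.485ℏ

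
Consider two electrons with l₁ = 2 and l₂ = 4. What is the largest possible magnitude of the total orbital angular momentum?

|L_tot|_max = √42 ℏ ≈ 6.481ℏ

The total orbital quantum number L ranges from |l₁ − l₂| to l₁ + l₂ in integer steps.
L ∈ {2, 3, 4, 5, 6}.
The largest magnitude corresponds to L = 6: |L_tot| = ℏ√(6·7) = √42 ℏ.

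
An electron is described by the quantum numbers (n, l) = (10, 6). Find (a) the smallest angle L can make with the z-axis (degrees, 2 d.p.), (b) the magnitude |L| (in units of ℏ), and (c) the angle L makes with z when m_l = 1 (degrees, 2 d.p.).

cos θ_min = 6/√42, so θ_min ≈ 22.21°.
|L| = ℏ√(6·7) = √42 ℏ ≈ 6.481ℏ.
For m_l = 1: cos θ = 1/√42, θ ≈ 81.12°.

θ_min ≈ 22.21°; |L| = √42 ℏ ≈ 6.481ℏ; θ(m_l=1) ≈ 81.12°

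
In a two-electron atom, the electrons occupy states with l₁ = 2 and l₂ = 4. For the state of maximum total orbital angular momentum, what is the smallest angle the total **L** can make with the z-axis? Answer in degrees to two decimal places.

The total orbital quantum number L ranges from |l₁ − l₂| to l₁ + l₂ in integer steps.
L ∈ {2, 3, 4, 5, 6}.
The maximum is L = 6, with |L_tot| = ℏ√(6·7) = √42 ℏ.
The minimum angle with z is arccos(6/√42) ≈ 22.21°.

θ_min ≈ 22.21°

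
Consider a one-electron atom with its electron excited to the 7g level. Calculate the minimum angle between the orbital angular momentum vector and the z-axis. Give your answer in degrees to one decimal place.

The 7g level has l = 4.
|L| = √(l(l+1)) ℏ = 2√5 ℏ.
The smallest angle corresponds to the largest L_z, i.e. m_l = l = 4, giving L_z = 4ℏ.
cos θ_min = 4/√20, so θ_min ≈ 26.6°.

θ_min ≈ 26.6°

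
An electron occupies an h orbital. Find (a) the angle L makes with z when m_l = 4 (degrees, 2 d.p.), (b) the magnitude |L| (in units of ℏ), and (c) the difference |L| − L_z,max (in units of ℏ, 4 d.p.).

H corresponds to l = 5.
For m_l = 4: cos θ = 4/√30, θ ≈ 43.09°.
|L| = ℏ√(5·6) = √30 ℏ ≈ 5.477ℏ.
|L| − L_z,max = (√30 − 5)ℏ ≈ 0.4772ℏ.

θ(m_l=4) ≈ 43.09°; |L| = √30 ℏ ≈ 5.477ℏ; |L|−L_z,max ≈ 0.4772ℏ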